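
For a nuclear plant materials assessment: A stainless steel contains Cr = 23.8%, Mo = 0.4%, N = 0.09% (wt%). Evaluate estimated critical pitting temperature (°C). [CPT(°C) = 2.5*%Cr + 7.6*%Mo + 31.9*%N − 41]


Apply the ASTM G48 empirical CPT estimate: CPT(°C) = 2.5*%Cr + 7.6*%Mo + 31.9*%N − 41
2.5*23.8 = 59.5; 7.6*0.4 = 3.04; 31.9*0.09 = 2.871
CPT = 59.5 + 3.04 + 2.871 − 41 = 24.411 °C
Rounded to 0.1 °C: CPT ≈ 24.4 °C

24.4 °C


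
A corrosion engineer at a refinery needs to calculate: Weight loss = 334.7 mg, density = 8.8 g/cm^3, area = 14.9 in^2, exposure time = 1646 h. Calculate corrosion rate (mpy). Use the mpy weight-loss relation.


Apply the mpy weight-loss relation: CR = 534 * W / (D * A * T)
Numerator: 534 * 334.7 = 178729.8
Denominator: 8.8 * 14.9 * 1646 = 215823.52
CR = 178729.8 / 215823.52 = 0.8281 mpy

0.8281 mpy


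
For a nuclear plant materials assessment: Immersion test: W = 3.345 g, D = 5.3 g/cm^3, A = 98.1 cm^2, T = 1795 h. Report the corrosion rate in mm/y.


Apply the mm/y weight-loss relation: CR = 87600 * W / (D * A * T)
Numerator: 87600 * 3.345 = 293022.0
Denominator: 5.3 * 98.1 * 1795 = 933274.35
CR = 293022.0 / 933274.35 = 0.314 mm/y

0.314 mm/y


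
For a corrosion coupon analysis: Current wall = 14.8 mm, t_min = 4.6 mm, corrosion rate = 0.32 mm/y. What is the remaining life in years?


Apply the remaining-life relation: RL = (t_current − t_min) / CR
RL = (14.8 − 4.6) / 0.32 = 10.2 / 0.32 = 31.9 years

31.9 years


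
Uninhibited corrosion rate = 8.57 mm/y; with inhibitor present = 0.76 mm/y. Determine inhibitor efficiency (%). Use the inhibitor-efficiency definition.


Apply the inhibitor-efficiency definition: IE = (CR_blank − CR_inh)/CR_blank × 100
IE = (8.57 − 0.76) / 8.57 × 100
IE = 7.81 / 8.57 × 100 = 91.1 %

91.1 %


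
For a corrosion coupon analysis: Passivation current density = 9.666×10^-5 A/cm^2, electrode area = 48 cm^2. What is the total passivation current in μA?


I = i_pass * A, then convert A → μA (×10^6)
I = 9.666×10^-5 * 48 * 10^6 = 4639.68 μA

4639.68 μA


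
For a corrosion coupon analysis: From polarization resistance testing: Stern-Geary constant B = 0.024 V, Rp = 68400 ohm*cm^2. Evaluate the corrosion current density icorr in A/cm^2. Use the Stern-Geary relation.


Apply the Stern-Geary relation: icorr = B / Rp
icorr = 0.024 / 68400 = 3.509×10^-7 A/cm^2

3.509×10^-7 A/cm^2


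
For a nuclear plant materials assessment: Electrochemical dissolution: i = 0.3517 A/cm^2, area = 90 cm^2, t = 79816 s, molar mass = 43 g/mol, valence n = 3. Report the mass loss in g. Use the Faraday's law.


Apply Faraday's law: m = i*A*t*M / (n*F)
Total charge passed Q = i*A*t = 0.3517*90*79816 = 2526415.848 C
m = Q*M/(n*F) = 2526415.848*43/(3*96485) = 375.312 g

375.312 g


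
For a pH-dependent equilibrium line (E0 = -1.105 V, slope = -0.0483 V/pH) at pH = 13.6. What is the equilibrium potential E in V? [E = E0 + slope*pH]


Apply the Pourbaix line equation: E = E0 + slope*pH
E = -1.105 + (-0.0483)*13.6 = -1.105 + (-0.65688) = -1.76188 V
Rounded to 3 decimal places: E = -1.762 V

-1.762 V


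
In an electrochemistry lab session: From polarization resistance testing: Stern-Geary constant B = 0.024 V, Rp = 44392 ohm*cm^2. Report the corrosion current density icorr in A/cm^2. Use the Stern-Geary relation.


Apply the Stern-Geary relation: icorr = B / Rp
icorr = 0.024 / 44392 = 5.406×10^-7 A/cm^2

5.406×10^-7 A/cm^2


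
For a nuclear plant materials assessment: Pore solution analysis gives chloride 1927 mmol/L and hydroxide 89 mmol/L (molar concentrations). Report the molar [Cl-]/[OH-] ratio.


Threshold parameter = [Cl-] / [OH-] (molar basis; both in mmol/L, so units cancel)
Ratio = 1927 / 89 = 21.65

21.65


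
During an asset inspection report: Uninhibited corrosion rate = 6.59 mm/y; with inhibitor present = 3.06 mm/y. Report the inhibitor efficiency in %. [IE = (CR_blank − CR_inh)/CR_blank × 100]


Apply the inhibitor-efficiency definition: IE = (CR_blank − CR_inh)/CR_blank × 100
IE = (6.59 − 3.06) / 6.59 × 100
IE = 3.53 / 6.59 × 100 = 53.6 %

53.6 %


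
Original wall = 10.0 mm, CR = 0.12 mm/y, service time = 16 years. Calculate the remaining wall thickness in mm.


Remaining wall = original − CR × time
t = 10.0 − 0.12*16 = 10.0 − 1.92 = 8.08 mm

8.08 mm


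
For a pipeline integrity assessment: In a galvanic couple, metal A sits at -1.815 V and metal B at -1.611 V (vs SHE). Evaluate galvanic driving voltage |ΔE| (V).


Driving voltage is the absolute potential difference.
|ΔE| = |-1.815 − (-1.611)| = 0.204 V

0.204 V


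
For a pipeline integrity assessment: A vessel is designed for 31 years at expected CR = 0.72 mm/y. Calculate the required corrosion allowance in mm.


Corrosion allowance = CR × design life
CA = 0.72 * 31 = 22.32 mm

22.32 mm


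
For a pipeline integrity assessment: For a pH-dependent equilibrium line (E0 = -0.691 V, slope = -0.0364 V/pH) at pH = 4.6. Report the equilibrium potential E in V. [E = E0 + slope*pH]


Apply the Pourbaix line equation: E = E0 + slope*pH
E = -0.691 + (-0.0364)*4.6 = -0.691 + (-0.16744) = -0.85844 V
Rounded to 4 decimal places: E = -0.8584 V

-0.8584 V


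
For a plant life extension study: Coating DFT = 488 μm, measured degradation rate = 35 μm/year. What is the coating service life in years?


Service life = thickness / degradation rate
Life = 488 / 35 = 13.9 years

13.9 years


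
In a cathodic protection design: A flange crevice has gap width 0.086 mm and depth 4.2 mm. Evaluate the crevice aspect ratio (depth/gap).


Aspect ratio = depth / gap
Ratio = 4.2 / 0.086 = 48.8

48.8


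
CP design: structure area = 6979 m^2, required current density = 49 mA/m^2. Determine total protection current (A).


I = area * current density, then convert mA → A (÷1000)
I = 6979 * 49 / 1000 = 341.97 A

341.97 A


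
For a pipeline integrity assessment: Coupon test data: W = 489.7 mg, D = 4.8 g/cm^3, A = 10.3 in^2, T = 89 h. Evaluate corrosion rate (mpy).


Apply the mpy weight-loss relation: CR = 534 * W / (D * A * T)
Numerator: 534 * 489.7 = 261499.8
Denominator: 4.8 * 10.3 * 89 = 4400.16
CR = 261499.8 / 4400.16 = 59.43 mpy

59.43 mpy


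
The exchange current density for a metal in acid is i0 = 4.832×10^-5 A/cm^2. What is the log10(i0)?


i0 = 4.832×10^-5 A/cm^2
log10(i0) = -4.316

-4.316


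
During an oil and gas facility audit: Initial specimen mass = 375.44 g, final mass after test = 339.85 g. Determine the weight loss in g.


Weight loss = initial − final
WL = 375.44 − 339.85 = 35.59 g

35.59 g


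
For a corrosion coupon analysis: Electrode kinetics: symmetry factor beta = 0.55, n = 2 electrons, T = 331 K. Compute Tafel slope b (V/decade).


Apply the Tafel slope relation: b = 2.303*R*T/(beta*n*F)
Numerator: 2.303 * 8.314 * 331 = 6337.7
Denominator: 0.55 * 2 * 96485 = 106133.5
b = 6337.7 / 106133.5 = 0.06 V/decade

0.06 V/decade


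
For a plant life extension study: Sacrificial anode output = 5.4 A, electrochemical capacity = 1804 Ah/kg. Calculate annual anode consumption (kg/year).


Annual consumption = current * hours per year / capacity
Rate = 5.4 * 8760 / 1804 = 26.2 kg/year

26.2 kg/year


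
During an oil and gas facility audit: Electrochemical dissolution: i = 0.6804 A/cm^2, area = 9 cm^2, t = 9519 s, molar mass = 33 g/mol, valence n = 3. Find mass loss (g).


Apply Faraday's law: m = i*A*t*M / (n*F)
Total charge passed Q = i*A*t = 0.6804*9*9519 = 58290.5484 C
m = Q*M/(n*F) = 58290.5484*33/(3*96485) = 6.6456 g

6.6456 g


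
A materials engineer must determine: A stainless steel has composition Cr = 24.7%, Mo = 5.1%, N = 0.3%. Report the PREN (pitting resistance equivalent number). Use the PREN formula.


Apply the PREN formula: PREN = Cr + 3.3*Mo + 16*N
PREN = 24.7 + 3.3*5.1 + 16*0.3
PREN = 24.7 + 16.83 + 4.8 = 46.33

46.33


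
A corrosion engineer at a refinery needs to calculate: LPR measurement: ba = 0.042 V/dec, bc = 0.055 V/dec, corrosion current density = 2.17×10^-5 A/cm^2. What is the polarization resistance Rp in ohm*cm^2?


Apply the Stern-Geary equation: Rp = ba*bc / (2.303*icorr*(ba+bc))
ba*bc = 0.042*0.055 = 0.00231
ba+bc = 0.097; 2.303*icorr*(ba+bc) = 2.303*2.17×10^-5*0.097 = 4.8475847×10^-6
Rp = 0.00231 / 4.8475847×10^-6 = 476.5 ohm*cm^2

476.5 ohm*cm^2


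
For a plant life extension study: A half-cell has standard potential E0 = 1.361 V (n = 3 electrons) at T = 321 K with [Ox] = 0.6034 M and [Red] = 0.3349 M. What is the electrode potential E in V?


Apply the Nernst equation: E = E0 + (RT/nF)*ln([Ox]/[Red])
Step 1: RT/nF = 8.314*321/(3*96485) = 0.00922007 V
Step 2: [Ox]/[Red] = 0.6034/0.3349 = 1.801732
Step 3: ln(1.801732) = 0.588748
Step 4: correction = 0.00922007 * 0.588748 = 0.0054 V
E = 1.361 + 0.0054 = 1.3664 V

1.3664 V


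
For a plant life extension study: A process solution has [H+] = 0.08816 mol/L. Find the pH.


pH = −log10[H+]
pH = −log10(0.08816) = 1.05

1.05


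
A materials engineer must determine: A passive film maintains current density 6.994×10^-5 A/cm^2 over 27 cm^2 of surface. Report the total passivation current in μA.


I = i_pass * A, then convert A → μA (×10^6)
I = 6.994×10^-5 * 27 * 10^6 = 1888.38 μA

1888.38 μA


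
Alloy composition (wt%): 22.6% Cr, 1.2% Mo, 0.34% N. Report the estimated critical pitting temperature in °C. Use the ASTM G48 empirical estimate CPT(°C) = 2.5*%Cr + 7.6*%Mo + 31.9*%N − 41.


Apply the ASTM G48 empirical CPT estimate: CPT(°C) = 2.5*%Cr + 7.6*%Mo + 31.9*%N − 41
2.5*22.6 = 56.5; 7.6*1.2 = 9.12; 31.9*0.34 = 10.846
CPT = 56.5 + 9.12 + 10.846 − 41 = 35.466 °C
Rounded to 0.1 °C: CPT ≈ 35.5 °C

35.5 °C


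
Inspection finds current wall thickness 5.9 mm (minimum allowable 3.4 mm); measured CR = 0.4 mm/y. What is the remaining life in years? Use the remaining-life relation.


Apply the remaining-life relation: RL = (t_current − t_min) / CR
RL = (5.9 − 3.4) / 0.4 = 2.5 / 0.4 = 6.3 years

6.3 years


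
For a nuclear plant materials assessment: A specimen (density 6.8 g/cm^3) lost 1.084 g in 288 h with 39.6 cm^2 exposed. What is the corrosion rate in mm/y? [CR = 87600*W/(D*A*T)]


Apply the mm/y weight-loss relation: CR = 87600 * W / (D * A * T)
Numerator: 87600 * 1.084 = 94958.4
Denominator: 6.8 * 39.6 * 288 = 77552.64
CR = 94958.4 / 77552.64 = 1.22444 mm/y

1.22444 mm/y


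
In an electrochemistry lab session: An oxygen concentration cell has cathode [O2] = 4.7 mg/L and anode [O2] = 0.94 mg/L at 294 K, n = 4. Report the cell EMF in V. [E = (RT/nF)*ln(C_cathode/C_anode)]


Apply the Nernst concentration-cell relation: E = (RT/nF)*ln(C_cathode/C_anode)
RT/nF = 8.314*294/(4*96485) = 0.00633341 V
ln(4.7/0.94) = 1.60944
E = 0.00633341 * 1.60944 = 0.01019 V

0.01019 V


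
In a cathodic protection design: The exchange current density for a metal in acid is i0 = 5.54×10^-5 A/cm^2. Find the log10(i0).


i0 = 5.54×10^-5 A/cm^2
log10(i0) = -4.256

-4.256


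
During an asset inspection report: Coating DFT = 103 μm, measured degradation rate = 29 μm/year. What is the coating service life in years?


Service life = thickness / degradation rate
Life = 103 / 29 = 3.6 years

3.6 years


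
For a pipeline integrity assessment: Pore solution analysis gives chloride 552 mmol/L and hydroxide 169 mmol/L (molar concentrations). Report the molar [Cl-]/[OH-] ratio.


Threshold parameter = [Cl-] / [OH-] (molar basis; both in mmol/L, so units cancel)
Ratio = 552 / 169 = 3.27

3.27


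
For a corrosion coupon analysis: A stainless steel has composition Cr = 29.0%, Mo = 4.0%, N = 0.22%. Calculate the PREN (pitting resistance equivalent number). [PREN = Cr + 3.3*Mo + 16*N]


Apply the PREN formula: PREN = Cr + 3.3*Mo + 16*N
PREN = 29.0 + 3.3*4.0 + 16*0.22
PREN = 29.0 + 13.2 + 3.52 = 45.72

45.72


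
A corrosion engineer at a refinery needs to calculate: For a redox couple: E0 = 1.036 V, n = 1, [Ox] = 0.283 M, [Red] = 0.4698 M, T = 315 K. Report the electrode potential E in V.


Apply the Nernst equation: E = E0 + (RT/nF)*ln([Ox]/[Red])
Step 1: RT/nF = 8.314*315/(1*96485) = 0.02714318 V
Step 2: [Ox]/[Red] = 0.283/0.4698 = 0.602384
Step 3: ln(0.602384) = -0.50686
Step 4: correction = 0.02714318 * -0.50686 = -0.014 V
E = 1.036 + -0.014 = 1.022 V

1.022 V


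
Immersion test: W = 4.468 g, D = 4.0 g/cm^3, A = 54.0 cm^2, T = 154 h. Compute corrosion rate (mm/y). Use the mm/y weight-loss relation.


Apply the mm/y weight-loss relation: CR = 87600 * W / (D * A * T)
Numerator: 87600 * 4.468 = 391396.8
Denominator: 4.0 * 54.0 * 154 = 33264.0
CR = 391396.8 / 33264.0 = 11.766378 mm/y

11.766378 mm/y


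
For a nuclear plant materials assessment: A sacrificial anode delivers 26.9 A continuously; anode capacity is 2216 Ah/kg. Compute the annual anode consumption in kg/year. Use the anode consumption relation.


Annual consumption = current * hours per year / capacity
Rate = 26.9 * 8760 / 2216 = 106.3 kg/year

106.3 kg/year


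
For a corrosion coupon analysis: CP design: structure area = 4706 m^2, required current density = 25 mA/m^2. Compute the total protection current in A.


I = area * current density, then convert mA → A (÷1000)
I = 4706 * 25 / 1000 = 117.65 A

117.65 A


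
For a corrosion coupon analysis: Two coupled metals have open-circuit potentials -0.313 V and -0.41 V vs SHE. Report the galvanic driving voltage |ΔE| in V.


Driving voltage is the absolute potential difference.
|ΔE| = |-0.313 − (-0.41)| = 0.097 V

0.097 V


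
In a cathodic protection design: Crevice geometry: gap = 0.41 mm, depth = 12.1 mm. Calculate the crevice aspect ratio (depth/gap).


Aspect ratio = depth / gap
Ratio = 12.1 / 0.41 = 29.5

29.5


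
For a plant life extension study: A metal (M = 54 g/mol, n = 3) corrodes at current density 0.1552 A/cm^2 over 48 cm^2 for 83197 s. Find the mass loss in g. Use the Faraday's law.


Apply Faraday's law: m = i*A*t*M / (n*F)
Total charge passed Q = i*A*t = 0.1552*48*83197 = 619784.3712 C
m = Q*M/(n*F) = 619784.3712*54/(3*96485) = 115.625 g

115.625 g


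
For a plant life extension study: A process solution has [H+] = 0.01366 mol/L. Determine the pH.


pH = −log10[H+]
pH = −log10(0.01366) = 1.86

1.86


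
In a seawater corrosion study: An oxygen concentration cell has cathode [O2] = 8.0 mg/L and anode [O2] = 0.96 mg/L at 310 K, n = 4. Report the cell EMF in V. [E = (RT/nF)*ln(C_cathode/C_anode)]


Apply the Nernst concentration-cell relation: E = (RT/nF)*ln(C_cathode/C_anode)
RT/nF = 8.314*310/(4*96485) = 0.00667808 V
ln(8.0/0.96) = 2.12026
E = 0.00667808 * 2.12026 = 0.01416 V

0.01416 V


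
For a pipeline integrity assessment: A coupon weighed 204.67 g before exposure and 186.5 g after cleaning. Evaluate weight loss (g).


Weight loss = initial − final
WL = 204.67 − 186.5 = 18.17 g

18.17 g


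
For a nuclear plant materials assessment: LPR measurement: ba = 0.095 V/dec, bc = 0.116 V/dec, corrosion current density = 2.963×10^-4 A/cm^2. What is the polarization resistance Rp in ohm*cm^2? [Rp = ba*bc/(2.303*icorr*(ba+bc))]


Apply the Stern-Geary equation: Rp = ba*bc / (2.303*icorr*(ba+bc))
ba*bc = 0.095*0.116 = 0.01102
ba+bc = 0.211; 2.303*icorr*(ba+bc) = 2.303*2.963×10^-4*0.211 = 1.4398195×10^-4
Rp = 0.01102 / 1.4398195×10^-4 = 76.5 ohm*cm^2

76.5 ohm*cm^2


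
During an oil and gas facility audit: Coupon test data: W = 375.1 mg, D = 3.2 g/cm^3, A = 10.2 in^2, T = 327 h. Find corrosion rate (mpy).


Apply the mpy weight-loss relation: CR = 534 * W / (D * A * T)
Numerator: 534 * 375.1 = 200303.4
Denominator: 3.2 * 10.2 * 327 = 10673.28
CR = 200303.4 / 10673.28 = 18.76681 mpy

18.76681 mpy


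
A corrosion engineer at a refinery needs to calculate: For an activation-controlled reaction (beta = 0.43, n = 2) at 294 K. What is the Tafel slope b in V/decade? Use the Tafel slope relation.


Apply the Tafel slope relation: b = 2.303*R*T/(beta*n*F)
Numerator: 2.303 * 8.314 * 294 = 5629.26
Denominator: 0.43 * 2 * 96485 = 82977.1
b = 5629.26 / 82977.1 = 0.0678 V/decade

0.0678 V/decade


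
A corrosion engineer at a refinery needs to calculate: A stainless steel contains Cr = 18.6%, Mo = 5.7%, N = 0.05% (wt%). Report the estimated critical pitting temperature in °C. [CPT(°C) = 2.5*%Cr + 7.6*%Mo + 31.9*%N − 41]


Apply the ASTM G48 empirical CPT estimate: CPT(°C) = 2.5*%Cr + 7.6*%Mo + 31.9*%N − 41
2.5*18.6 = 46.5; 7.6*5.7 = 43.32; 31.9*0.05 = 1.595
CPT = 46.5 + 43.32 + 1.595 − 41 = 50.415 °C
Rounded to 0.1 °C: CPT ≈ 50.4 °C

50.4 °C


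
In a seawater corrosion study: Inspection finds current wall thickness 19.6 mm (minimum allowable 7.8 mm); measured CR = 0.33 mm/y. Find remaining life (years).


Apply the remaining-life relation: RL = (t_current − t_min) / CR
RL = (19.6 − 7.8) / 0.33 = 11.8 / 0.33 = 35.8 years

35.8 years


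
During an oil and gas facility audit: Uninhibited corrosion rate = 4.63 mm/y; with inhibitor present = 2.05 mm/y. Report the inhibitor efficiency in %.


Apply the inhibitor-efficiency definition: IE = (CR_blank − CR_inh)/CR_blank × 100
IE = (4.63 − 2.05) / 4.63 × 100
IE = 2.58 / 4.63 × 100 = 55.7 %

55.7 %


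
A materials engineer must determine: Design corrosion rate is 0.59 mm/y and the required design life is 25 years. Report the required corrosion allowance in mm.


Corrosion allowance = CR × design life
CA = 0.59 * 25 = 14.75 mm

14.75 mm


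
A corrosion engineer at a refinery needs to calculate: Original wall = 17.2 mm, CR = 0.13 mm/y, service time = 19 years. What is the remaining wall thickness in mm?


Remaining wall = original − CR × time
t = 17.2 − 0.13*19 = 17.2 − 2.47 = 14.73 mm

14.73 mm


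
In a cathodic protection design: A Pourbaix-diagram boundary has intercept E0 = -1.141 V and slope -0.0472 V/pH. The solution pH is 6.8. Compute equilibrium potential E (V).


Apply the Pourbaix line equation: E = E0 + slope*pH
E = -1.141 + (-0.0472)*6.8 = -1.141 + (-0.32096) = -1.46196 V
Rounded to 4 decimal places: E = -1.4620 V

-1.4620 V


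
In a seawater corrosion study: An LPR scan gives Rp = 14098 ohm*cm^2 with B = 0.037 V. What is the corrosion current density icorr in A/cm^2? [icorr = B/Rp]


Apply the Stern-Geary relation: icorr = B / Rp
icorr = 0.037 / 14098 = 2.624×10^-6 A/cm^2

2.624×10^-6 A/cm^2


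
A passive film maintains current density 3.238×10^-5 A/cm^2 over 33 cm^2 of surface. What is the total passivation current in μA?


I = i_pass * A, then convert A → μA (×10^6)
I = 3.238×10^-5 * 33 * 10^6 = 1068.54 μA

1068.54 μA


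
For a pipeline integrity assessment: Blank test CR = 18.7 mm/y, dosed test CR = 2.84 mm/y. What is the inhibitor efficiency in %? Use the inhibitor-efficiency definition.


Apply the inhibitor-efficiency definition: IE = (CR_blank − CR_inh)/CR_blank × 100
IE = (18.7 − 2.84) / 18.7 × 100
IE = 15.86 / 18.7 × 100 = 84.8 %

84.8 %


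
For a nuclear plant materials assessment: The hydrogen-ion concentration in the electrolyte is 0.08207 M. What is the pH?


pH = −log10[H+]
pH = −log10(0.08207) = 1.09

1.09


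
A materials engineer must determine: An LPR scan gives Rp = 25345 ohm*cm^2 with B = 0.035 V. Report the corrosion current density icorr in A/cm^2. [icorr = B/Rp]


Apply the Stern-Geary relation: icorr = B / Rp
icorr = 0.035 / 25345 = 1.381×10^-6 A/cm^2

1.381×10^-6 A/cm^2


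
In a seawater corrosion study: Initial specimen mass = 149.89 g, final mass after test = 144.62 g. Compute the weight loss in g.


Weight loss = initial − final
WL = 149.89 − 144.62 = 5.27 g

5.27 g


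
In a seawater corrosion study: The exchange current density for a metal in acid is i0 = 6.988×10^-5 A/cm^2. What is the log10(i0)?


i0 = 6.988×10^-5 A/cm^2
log10(i0) = -4.156

-4.156


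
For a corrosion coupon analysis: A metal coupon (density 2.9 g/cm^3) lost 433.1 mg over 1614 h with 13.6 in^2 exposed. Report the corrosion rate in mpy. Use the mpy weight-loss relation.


Apply the mpy weight-loss relation: CR = 534 * W / (D * A * T)
Numerator: 534 * 433.1 = 231275.4
Denominator: 2.9 * 13.6 * 1614 = 63656.16
CR = 231275.4 / 63656.16 = 3.633 mpy

3.633 mpy


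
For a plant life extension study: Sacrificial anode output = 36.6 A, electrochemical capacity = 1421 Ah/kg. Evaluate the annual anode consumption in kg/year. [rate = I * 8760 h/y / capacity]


Annual consumption = current * hours per year / capacity
Rate = 36.6 * 8760 / 1421 = 225.6 kg/year

225.6 kg/year


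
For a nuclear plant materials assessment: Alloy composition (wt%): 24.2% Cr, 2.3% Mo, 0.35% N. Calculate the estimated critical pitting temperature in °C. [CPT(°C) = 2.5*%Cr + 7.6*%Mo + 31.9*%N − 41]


Apply the ASTM G48 empirical CPT estimate: CPT(°C) = 2.5*%Cr + 7.6*%Mo + 31.9*%N − 41
2.5*24.2 = 60.5; 7.6*2.3 = 17.48; 31.9*0.35 = 11.165
CPT = 60.5 + 17.48 + 11.165 − 41 = 48.145 °C
Rounded to 0.1 °C: CPT ≈ 48.1 °C

48.1 °C


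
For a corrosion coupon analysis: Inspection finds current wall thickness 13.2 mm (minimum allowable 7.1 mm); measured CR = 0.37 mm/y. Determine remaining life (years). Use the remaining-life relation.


Apply the remaining-life relation: RL = (t_current − t_min) / CR
RL = (13.2 − 7.1) / 0.37 = 6.1 / 0.37 = 16.5 years

16.5 years


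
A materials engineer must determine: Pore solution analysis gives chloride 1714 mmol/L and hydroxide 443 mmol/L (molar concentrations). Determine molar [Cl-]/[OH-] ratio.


Threshold parameter = [Cl-] / [OH-] (molar basis; both in mmol/L, so units cancel)
Ratio = 1714 / 443 = 3.87

3.87


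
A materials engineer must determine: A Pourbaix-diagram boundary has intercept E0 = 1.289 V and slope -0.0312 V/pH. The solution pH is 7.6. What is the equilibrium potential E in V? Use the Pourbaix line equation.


Apply the Pourbaix line equation: E = E0 + slope*pH
E = 1.289 + (-0.0312)*7.6 = 1.289 + (-0.23712) = 1.05188 V
Rounded to 3 decimal places: E = 1.052 V

1.052 V


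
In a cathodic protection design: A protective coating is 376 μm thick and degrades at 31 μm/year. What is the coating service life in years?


Service life = thickness / degradation rate
Life = 376 / 31 = 12.1 years

12.1 years


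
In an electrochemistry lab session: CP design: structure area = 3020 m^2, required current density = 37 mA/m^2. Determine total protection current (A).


I = area * current density, then convert mA → A (÷1000)
I = 3020 * 37 / 1000 = 111.74 A

111.74 A


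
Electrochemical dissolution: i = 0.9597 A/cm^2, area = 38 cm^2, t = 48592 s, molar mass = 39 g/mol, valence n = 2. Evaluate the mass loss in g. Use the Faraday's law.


Apply Faraday's law: m = i*A*t*M / (n*F)
Total charge passed Q = i*A*t = 0.9597*38*48592 = 1772082.2112 C
m = Q*M/(n*F) = 1772082.2112*39/(2*96485) = 358.1448 g

358.1448 g


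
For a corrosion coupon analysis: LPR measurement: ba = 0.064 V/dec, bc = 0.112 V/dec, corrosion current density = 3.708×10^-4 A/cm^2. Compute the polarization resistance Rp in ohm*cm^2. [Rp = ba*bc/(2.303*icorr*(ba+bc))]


Apply the Stern-Geary equation: Rp = ba*bc / (2.303*icorr*(ba+bc))
ba*bc = 0.064*0.112 = 0.007168
ba+bc = 0.176; 2.303*icorr*(ba+bc) = 2.303*3.708×10^-4*0.176 = 1.5029562×10^-4
Rp = 0.007168 / 1.5029562×10^-4 = 47.7 ohm*cm^2

47.7 ohm*cm^2


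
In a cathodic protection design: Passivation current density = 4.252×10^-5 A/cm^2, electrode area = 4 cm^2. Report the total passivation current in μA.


I = i_pass * A, then convert A → μA (×10^6)
I = 4.252×10^-5 * 4 * 10^6 = 170.08 μA

170.08 μA


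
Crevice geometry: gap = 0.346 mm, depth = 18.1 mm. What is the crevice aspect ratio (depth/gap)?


Aspect ratio = depth / gap
Ratio = 18.1 / 0.346 = 52.3

52.3


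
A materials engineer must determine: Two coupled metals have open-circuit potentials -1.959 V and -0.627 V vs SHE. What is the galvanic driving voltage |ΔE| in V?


Driving voltage is the absolute potential difference.
|ΔE| = |-1.959 − (-0.627)| = 1.332 V

1.332 V


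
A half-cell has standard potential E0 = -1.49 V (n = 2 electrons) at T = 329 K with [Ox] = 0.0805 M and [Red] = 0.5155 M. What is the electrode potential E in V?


Apply the Nernst equation: E = E0 + (RT/nF)*ln([Ox]/[Red])
Step 1: RT/nF = 8.314*329/(2*96485) = 0.01417477 V
Step 2: [Ox]/[Red] = 0.0805/0.5155 = 0.156159
Step 3: ln(0.156159) = -1.856881
Step 4: correction = 0.01417477 * -1.856881 = -0.026 V
E = -1.49 + -0.026 = -1.516 V

-1.516 V


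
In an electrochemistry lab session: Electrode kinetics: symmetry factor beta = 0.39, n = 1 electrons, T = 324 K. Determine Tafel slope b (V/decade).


Apply the Tafel slope relation: b = 2.303*R*T/(beta*n*F)
Numerator: 2.303 * 8.314 * 324 = 6203.67
Denominator: 0.39 * 1 * 96485 = 37629.15
b = 6203.67 / 37629.15 = 0.1649 V/decade

0.1649 V/decade


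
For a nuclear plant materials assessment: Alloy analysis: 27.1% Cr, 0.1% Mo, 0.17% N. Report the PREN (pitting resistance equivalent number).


Apply the PREN formula: PREN = Cr + 3.3*Mo + 16*N
PREN = 27.1 + 3.3*0.1 + 16*0.17
PREN = 27.1 + 0.33 + 2.72 = 30.15

30.15


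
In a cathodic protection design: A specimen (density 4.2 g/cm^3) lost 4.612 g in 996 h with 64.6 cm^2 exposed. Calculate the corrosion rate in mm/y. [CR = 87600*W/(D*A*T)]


Apply the mm/y weight-loss relation: CR = 87600 * W / (D * A * T)
Numerator: 87600 * 4.612 = 404011.2
Denominator: 4.2 * 64.6 * 996 = 270234.72
CR = 404011.2 / 270234.72 = 1.495038 mm/y

1.495038 mm/y


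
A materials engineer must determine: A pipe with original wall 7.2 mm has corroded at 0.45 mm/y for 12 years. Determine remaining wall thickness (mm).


Remaining wall = original − CR × time
t = 7.2 − 0.45*12 = 7.2 − 5.4 = 1.8 mm

1.8 mm


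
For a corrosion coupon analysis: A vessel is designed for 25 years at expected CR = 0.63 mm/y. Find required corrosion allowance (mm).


Corrosion allowance = CR × design life
CA = 0.63 * 25 = 15.75 mm

15.75 mm


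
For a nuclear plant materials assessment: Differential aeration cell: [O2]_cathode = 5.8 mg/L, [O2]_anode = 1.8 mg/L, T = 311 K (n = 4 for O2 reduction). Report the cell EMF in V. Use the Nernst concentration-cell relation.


Apply the Nernst concentration-cell relation: E = (RT/nF)*ln(C_cathode/C_anode)
RT/nF = 8.314*311/(4*96485) = 0.00669963 V
ln(5.8/1.8) = 1.17007
E = 0.00669963 * 1.17007 = 0.00784 V

0.00784 V


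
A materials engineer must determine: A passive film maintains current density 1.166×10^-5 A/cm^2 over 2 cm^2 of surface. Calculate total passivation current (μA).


I = i_pass * A, then convert A → μA (×10^6)
I = 1.166×10^-5 * 2 * 10^6 = 23.32 μA

23.32 μA


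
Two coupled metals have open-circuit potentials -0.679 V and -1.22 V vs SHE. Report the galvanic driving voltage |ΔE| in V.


Driving voltage is the absolute potential difference.
|ΔE| = |-0.679 − (-1.22)| = 0.541 V

0.541 V


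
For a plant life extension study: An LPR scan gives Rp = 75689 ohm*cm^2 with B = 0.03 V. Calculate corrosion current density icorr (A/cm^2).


Apply the Stern-Geary relation: icorr = B / Rp
icorr = 0.03 / 75689 = 3.964×10^-7 A/cm^2

3.964×10^-7 A/cm^2


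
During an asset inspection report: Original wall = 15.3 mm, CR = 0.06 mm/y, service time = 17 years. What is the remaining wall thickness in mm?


Remaining wall = original − CR × time
t = 15.3 − 0.06*17 = 15.3 − 1.02 = 14.28 mm

14.28 mm


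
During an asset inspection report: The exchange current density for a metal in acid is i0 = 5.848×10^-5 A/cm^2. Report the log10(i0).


i0 = 5.848×10^-5 A/cm^2
log10(i0) = -4.233

-4.233


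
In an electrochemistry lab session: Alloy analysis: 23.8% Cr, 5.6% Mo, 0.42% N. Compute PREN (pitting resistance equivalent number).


Apply the PREN formula: PREN = Cr + 3.3*Mo + 16*N
PREN = 23.8 + 3.3*5.6 + 16*0.42
PREN = 23.8 + 18.48 + 6.72 = 49.0

49.0


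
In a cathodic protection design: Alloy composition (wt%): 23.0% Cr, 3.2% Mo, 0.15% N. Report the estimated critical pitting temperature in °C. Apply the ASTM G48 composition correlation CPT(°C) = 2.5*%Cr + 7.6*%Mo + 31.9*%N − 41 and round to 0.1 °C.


Apply the ASTM G48 empirical CPT estimate: CPT(°C) = 2.5*%Cr + 7.6*%Mo + 31.9*%N − 41
2.5*23.0 = 57.5; 7.6*3.2 = 24.32; 31.9*0.15 = 4.785
CPT = 57.5 + 24.32 + 4.785 − 41 = 45.605 °C
Rounded to 0.1 °C: CPT ≈ 45.6 °C

45.6 °C


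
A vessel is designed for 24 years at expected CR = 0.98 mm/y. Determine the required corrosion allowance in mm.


Corrosion allowance = CR × design life
CA = 0.98 * 24 = 23.52 mm

23.52 mm


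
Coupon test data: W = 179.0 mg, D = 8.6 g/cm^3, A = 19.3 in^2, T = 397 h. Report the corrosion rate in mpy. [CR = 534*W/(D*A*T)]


Apply the mpy weight-loss relation: CR = 534 * W / (D * A * T)
Numerator: 534 * 179.0 = 95586.0
Denominator: 8.6 * 19.3 * 397 = 65894.06
CR = 95586.0 / 65894.06 = 1.4506 mpy

1.4506 mpy


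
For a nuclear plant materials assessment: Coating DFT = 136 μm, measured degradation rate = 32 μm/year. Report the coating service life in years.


Service life = thickness / degradation rate
Life = 136 / 32 = 4.3 years

4.3 years


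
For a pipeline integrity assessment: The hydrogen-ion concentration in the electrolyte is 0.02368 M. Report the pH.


pH = −log10[H+]
pH = −log10(0.02368) = 1.63

1.63


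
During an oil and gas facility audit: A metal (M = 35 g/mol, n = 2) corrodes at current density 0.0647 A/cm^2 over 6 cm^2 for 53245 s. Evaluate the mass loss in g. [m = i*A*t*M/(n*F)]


Apply Faraday's law: m = i*A*t*M / (n*F)
Total charge passed Q = i*A*t = 0.0647*6*53245 = 20669.709 C
m = Q*M/(n*F) = 20669.709*35/(2*96485) = 3.749 g

3.749 g


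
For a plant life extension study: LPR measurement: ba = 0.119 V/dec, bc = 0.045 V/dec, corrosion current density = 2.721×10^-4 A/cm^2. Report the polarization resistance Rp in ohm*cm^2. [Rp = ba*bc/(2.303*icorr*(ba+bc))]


Apply the Stern-Geary equation: Rp = ba*bc / (2.303*icorr*(ba+bc))
ba*bc = 0.119*0.045 = 0.005355
ba+bc = 0.164; 2.303*icorr*(ba+bc) = 2.303*2.721×10^-4*0.164 = 1.0276999×10^-4
Rp = 0.005355 / 1.0276999×10^-4 = 52.1 ohm*cm^2

52.1 ohm*cm^2


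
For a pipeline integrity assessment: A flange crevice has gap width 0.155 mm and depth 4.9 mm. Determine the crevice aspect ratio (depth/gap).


Aspect ratio = depth / gap
Ratio = 4.9 / 0.155 = 31.6

31.6


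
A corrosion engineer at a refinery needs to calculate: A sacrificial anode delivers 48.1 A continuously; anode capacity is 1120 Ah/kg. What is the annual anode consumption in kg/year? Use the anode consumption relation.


Annual consumption = current * hours per year / capacity
Rate = 48.1 * 8760 / 1120 = 376.2 kg/year

376.2 kg/year


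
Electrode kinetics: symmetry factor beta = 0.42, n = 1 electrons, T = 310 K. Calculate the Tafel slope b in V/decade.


Apply the Tafel slope relation: b = 2.303*R*T/(beta*n*F)
Numerator: 2.303 * 8.314 * 310 = 5935.61
Denominator: 0.42 * 1 * 96485 = 40523.7
b = 5935.61 / 40523.7 = 0.1465 V/decade

0.1465 V/decade


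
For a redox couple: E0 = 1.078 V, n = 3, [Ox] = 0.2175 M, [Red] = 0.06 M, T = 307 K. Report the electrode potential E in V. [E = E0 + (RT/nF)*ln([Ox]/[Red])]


Apply the Nernst equation: E = E0 + (RT/nF)*ln([Ox]/[Red])
Step 1: RT/nF = 8.314*307/(3*96485) = 0.00881794 V
Step 2: [Ox]/[Red] = 0.2175/0.06 = 3.625
Step 3: ln(3.625) = 1.287854
Step 4: correction = 0.00881794 * 1.287854 = 0.0114 V
E = 1.078 + 0.0114 = 1.0894 V

1.0894 V


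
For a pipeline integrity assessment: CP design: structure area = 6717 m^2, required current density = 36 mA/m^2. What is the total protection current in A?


I = area * current density, then convert mA → A (÷1000)
I = 6717 * 36 / 1000 = 241.81 A

241.81 A


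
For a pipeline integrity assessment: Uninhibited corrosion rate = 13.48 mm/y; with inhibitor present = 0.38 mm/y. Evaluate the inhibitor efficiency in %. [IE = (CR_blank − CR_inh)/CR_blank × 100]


Apply the inhibitor-efficiency definition: IE = (CR_blank − CR_inh)/CR_blank × 100
IE = (13.48 − 0.38) / 13.48 × 100
IE = 13.1 / 13.48 × 100 = 97.2 %

97.2 %


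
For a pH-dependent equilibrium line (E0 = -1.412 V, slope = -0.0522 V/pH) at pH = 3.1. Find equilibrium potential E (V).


Apply the Pourbaix line equation: E = E0 + slope*pH
E = -1.412 + (-0.0522)*3.1 = -1.412 + (-0.16182) = -1.57382 V
Rounded to 3 decimal places: E = -1.574 V

-1.574 V


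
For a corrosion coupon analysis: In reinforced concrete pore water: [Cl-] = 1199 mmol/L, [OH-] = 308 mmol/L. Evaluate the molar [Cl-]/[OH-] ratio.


Threshold parameter = [Cl-] / [OH-] (molar basis; both in mmol/L, so units cancel)
Ratio = 1199 / 308 = 3.89

3.89


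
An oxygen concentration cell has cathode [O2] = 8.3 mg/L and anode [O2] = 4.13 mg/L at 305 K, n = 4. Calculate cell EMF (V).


Apply the Nernst concentration-cell relation: E = (RT/nF)*ln(C_cathode/C_anode)
RT/nF = 8.314*305/(4*96485) = 0.00657037 V
ln(8.3/4.13) = 0.69798
E = 0.00657037 * 0.69798 = 0.00459 V

0.00459 V


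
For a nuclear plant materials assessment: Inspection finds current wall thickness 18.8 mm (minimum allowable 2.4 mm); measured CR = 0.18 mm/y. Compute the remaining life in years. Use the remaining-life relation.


Apply the remaining-life relation: RL = (t_current − t_min) / CR
RL = (18.8 − 2.4) / 0.18 = 16.4 / 0.18 = 91.1 years

91.1 years


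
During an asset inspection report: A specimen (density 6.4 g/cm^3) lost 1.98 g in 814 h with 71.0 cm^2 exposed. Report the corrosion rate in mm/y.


Apply the mm/y weight-loss relation: CR = 87600 * W / (D * A * T)
Numerator: 87600 * 1.98 = 173448.0
Denominator: 6.4 * 71.0 * 814 = 369881.6
CR = 173448.0 / 369881.6 = 0.4689 mm/y

0.4689 mm/y


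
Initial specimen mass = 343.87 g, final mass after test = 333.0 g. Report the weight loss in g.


Weight loss = initial − final
WL = 343.87 − 333.0 = 10.87 g

10.87 g


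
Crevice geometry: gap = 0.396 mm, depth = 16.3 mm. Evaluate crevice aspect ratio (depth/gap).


Aspect ratio = depth / gap
Ratio = 16.3 / 0.396 = 41.2

41.2


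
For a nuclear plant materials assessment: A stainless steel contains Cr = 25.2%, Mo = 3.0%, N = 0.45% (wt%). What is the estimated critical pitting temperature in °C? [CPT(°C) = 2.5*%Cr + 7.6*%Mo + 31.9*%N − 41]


Apply the ASTM G48 empirical CPT estimate: CPT(°C) = 2.5*%Cr + 7.6*%Mo + 31.9*%N − 41
2.5*25.2 = 63; 7.6*3.0 = 22.8; 31.9*0.45 = 14.355
CPT = 63 + 22.8 + 14.355 − 41 = 59.155 °C
Rounded to 0.1 °C: CPT ≈ 59.2 °C

59.2 °C


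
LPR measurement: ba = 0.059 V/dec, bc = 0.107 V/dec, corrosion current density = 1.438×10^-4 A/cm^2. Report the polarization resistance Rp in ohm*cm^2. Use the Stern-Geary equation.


Apply the Stern-Geary equation: Rp = ba*bc / (2.303*icorr*(ba+bc))
ba*bc = 0.059*0.107 = 0.006313
ba+bc = 0.166; 2.303*icorr*(ba+bc) = 2.303*1.438×10^-4*0.166 = 5.4974452×10^-5
Rp = 0.006313 / 5.4974452×10^-5 = 114.84 ohm*cm^2

114.84 ohm*cm^2


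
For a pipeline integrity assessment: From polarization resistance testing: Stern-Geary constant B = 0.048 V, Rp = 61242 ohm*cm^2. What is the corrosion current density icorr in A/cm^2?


Apply the Stern-Geary relation: icorr = B / Rp
icorr = 0.048 / 61242 = 7.838×10^-7 A/cm^2

7.838×10^-7 A/cm^2


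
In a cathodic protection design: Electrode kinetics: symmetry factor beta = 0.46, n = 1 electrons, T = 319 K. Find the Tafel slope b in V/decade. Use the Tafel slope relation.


Apply the Tafel slope relation: b = 2.303*R*T/(beta*n*F)
Numerator: 2.303 * 8.314 * 319 = 6107.94
Denominator: 0.46 * 1 * 96485 = 44383.1
b = 6107.94 / 44383.1 = 0.138 V/decade

0.138 V/decade


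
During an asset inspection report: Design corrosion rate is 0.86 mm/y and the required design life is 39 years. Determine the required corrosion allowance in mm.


Corrosion allowance = CR × design life
CA = 0.86 * 39 = 33.54 mm

33.54 mm


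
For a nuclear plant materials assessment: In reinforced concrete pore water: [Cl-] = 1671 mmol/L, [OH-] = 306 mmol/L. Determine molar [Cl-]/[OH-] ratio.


Threshold parameter = [Cl-] / [OH-] (molar basis; both in mmol/L, so units cancel)
Ratio = 1671 / 306 = 5.46

5.46


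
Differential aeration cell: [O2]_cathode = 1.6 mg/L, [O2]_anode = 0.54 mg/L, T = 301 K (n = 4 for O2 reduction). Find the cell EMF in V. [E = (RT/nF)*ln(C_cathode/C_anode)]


Apply the Nernst concentration-cell relation: E = (RT/nF)*ln(C_cathode/C_anode)
RT/nF = 8.314*301/(4*96485) = 0.0064842 V
ln(1.6/0.54) = 1.08619
E = 0.0064842 * 1.08619 = 0.00704 V

0.00704 V


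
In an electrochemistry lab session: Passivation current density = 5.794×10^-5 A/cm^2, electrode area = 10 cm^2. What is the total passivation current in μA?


I = i_pass * A, then convert A → μA (×10^6)
I = 5.794×10^-5 * 10 * 10^6 = 579.4 μA

579.4 μA


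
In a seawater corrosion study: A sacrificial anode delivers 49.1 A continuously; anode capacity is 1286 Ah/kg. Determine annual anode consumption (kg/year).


Annual consumption = current * hours per year / capacity
Rate = 49.1 * 8760 / 1286 = 334.5 kg/year

334.5 kg/year


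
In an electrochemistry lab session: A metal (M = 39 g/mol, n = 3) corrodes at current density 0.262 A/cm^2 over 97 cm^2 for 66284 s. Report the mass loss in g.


Apply Faraday's law: m = i*A*t*M / (n*F)
Total charge passed Q = i*A*t = 0.262*97*66284 = 1684541.576 C
m = Q*M/(n*F) = 1684541.576*39/(3*96485) = 226.96834 g

226.96834 g


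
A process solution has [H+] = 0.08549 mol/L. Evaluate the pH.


pH = −log10[H+]
pH = −log10(0.08549) = 1.07

1.07


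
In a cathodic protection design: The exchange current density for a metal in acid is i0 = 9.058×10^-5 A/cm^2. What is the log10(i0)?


i0 = 9.058×10^-5 A/cm^2
log10(i0) = -4.043

-4.043


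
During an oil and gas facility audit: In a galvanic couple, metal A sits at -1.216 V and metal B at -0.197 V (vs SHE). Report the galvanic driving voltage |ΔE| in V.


Driving voltage is the absolute potential difference.
|ΔE| = |-1.216 − (-0.197)| = 1.019 V

1.019 V


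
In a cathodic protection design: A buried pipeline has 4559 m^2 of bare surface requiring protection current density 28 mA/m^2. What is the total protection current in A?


I = area * current density, then convert mA → A (÷1000)
I = 4559 * 28 / 1000 = 127.65 A

127.65 A


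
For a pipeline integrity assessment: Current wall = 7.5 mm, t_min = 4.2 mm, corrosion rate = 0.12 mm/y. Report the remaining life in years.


Apply the remaining-life relation: RL = (t_current − t_min) / CR
RL = (7.5 − 4.2) / 0.12 = 3.3 / 0.12 = 27.5 years

27.5 years


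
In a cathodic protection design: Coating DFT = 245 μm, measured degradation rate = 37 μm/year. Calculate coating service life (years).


Service life = thickness / degradation rate
Life = 245 / 37 = 6.6 years

6.6 years


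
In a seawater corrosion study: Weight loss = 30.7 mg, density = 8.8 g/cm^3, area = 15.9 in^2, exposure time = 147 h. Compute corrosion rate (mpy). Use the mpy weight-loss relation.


Apply the mpy weight-loss relation: CR = 534 * W / (D * A * T)
Numerator: 534 * 30.7 = 16393.8
Denominator: 8.8 * 15.9 * 147 = 20568.24
CR = 16393.8 / 20568.24 = 0.797 mpy

0.797 mpy


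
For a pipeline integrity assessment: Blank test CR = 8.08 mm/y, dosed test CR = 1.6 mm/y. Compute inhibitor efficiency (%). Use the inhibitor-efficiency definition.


Apply the inhibitor-efficiency definition: IE = (CR_blank − CR_inh)/CR_blank × 100
IE = (8.08 − 1.6) / 8.08 × 100
IE = 6.48 / 8.08 × 100 = 80.2 %

80.2 %


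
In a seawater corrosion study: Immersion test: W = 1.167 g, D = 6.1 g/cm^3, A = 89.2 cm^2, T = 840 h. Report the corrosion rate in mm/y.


Apply the mm/y weight-loss relation: CR = 87600 * W / (D * A * T)
Numerator: 87600 * 1.167 = 102229.2
Denominator: 6.1 * 89.2 * 840 = 457060.8
CR = 102229.2 / 457060.8 = 0.22367 mm/y

0.22367 mm/y
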